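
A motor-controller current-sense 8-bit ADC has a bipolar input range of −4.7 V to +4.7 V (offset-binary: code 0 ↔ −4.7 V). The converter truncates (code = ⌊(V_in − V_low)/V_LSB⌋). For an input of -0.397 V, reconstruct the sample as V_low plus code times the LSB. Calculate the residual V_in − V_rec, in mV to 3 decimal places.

6.906 mV

LSB = 9.4/2^8 = 36.719 mV.
(V_in − V_low)/LSB = (-0.397 − (−4.7))/0.0367188 = 117.1881 → code 117 (floor).
Reconstructed: -0.40390625 V.
V_in − V_rec = 0.00690625 V = 6.906 mV.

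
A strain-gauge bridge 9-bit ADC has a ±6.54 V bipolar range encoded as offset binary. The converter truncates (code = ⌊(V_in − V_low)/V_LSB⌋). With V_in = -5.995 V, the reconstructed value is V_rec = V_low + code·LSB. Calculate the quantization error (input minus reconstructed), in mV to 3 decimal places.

LSB = 13.08/2^9 = 25.547 mV.
Scaled input = 21.3333 LSBs, so code = 21.
Reconstructed: -6.0035156 V.
Error = -5.995 − (−6.0035156) = 0.00851563 V = 8.516 mV.

8.516 mV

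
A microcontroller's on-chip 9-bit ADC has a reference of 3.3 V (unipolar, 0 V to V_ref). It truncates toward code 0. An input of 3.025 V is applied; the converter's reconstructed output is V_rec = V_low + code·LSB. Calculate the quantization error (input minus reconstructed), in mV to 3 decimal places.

One LSB is 3.3 V / 512 = 6.445 mV.
(V_in − V_low)/LSB = (3.025 − 0)/0.00644531 = 469.3333 → code 469 (floor).
Reconstructed: 3.0228516 V.
Error = 3.025 − 3.0228516 = 0.00214844 V = 2.148 mV.

2.148 mV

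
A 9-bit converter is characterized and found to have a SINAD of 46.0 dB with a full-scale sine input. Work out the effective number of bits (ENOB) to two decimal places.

ENOB = (SINAD − 1.76) / 6.02 = (46.0 − 1.76)/6.02 = 7.349.

7.35 bits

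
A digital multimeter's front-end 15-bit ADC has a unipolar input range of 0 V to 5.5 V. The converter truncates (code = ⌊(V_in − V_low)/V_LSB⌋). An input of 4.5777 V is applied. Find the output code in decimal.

LSB = 5.5 V / 32768 = 167.85 µV.
Input sits at 27273.104 steps above V_low.
Floor → code 27273.

code 27273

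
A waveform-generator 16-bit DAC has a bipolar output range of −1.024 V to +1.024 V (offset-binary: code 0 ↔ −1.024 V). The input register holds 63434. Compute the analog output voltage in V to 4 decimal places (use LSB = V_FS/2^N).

0.9583 V

LSB = 2.048 V / 2^16 = 31.25 µV.
V_out = (−1.024) + 63434 × 3.125e-05 V = 0.958313 V.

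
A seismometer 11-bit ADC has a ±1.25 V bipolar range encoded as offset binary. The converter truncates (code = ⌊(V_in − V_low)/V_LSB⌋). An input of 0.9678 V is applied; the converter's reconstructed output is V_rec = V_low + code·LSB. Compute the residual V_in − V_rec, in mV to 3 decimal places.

LSB = 2.5/2^11 = 1.221 mV.
(V_in − V_low)/LSB = (0.9678 − (−1.25))/0.0012207 = 1816.8218 → code 1816 (floor).
Reconstructed: 0.96679688 V.
Error = 0.9678 − 0.96679688 = 0.00100312 V = 1.003 mV.

1.003 mV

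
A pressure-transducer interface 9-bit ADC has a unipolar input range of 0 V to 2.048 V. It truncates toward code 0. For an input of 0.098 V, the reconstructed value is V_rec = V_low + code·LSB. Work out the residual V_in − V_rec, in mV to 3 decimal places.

Step size: 2.048 V ÷ 2^9 = 4.000 mV.
(V_in − V_low)/LSB = (0.098 − 0)/0.004 = 24.5000 → code 24 (floor).
Code 24 maps back to 0 + 24×0.004 V = 0.096 V.
Difference: 0.002 V → 2.000 mV.

2.000 mV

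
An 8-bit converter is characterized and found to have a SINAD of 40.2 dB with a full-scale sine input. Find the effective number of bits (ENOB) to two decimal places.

ENOB = (SINAD − 1.76) / 6.02 = (40.2 − 1.76)/6.02 = 6.385.

6.39 bits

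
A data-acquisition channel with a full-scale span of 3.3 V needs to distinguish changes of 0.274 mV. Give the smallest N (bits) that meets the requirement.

Number of steps required ≥ 3.3 V / 0.274 mV = 12043.80.
Need 2^N ≥ 12043.80; 2^13 = 8192, 2^14 = 16384.
Minimum N = 14.

14 bits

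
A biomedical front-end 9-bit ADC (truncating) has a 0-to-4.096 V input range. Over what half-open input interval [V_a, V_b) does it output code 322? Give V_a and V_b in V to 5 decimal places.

LSB = 4.096/2^9 = 8.000 mV.
V_a = V_low + 322·LSB = 2.576 V; V_b = V_low + 323·LSB = 2.584 V.

[2.57600 V, 2.58400 V)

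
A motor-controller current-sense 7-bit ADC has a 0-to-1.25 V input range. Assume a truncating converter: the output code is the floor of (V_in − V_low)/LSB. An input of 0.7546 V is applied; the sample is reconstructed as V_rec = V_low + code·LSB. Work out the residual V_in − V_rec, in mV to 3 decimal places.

Step size: 1.25 V ÷ 2^7 = 9.766 mV.
Scaled input = 77.2710 LSBs, so code = 77.
V_rec = 0 + 77·0.00976562 = 0.75195312 V.
Difference: 0.00264687 V → 2.647 mV.

2.647 mV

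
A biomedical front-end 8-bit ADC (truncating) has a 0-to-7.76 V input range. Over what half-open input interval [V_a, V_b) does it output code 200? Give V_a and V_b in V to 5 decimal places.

LSB = 7.76/2^8 = 30.312 mV.
V_a = V_low + 200·LSB = 6.0625 V; V_b = V_low + 201·LSB = 6.09281 V.

[6.06250 V, 6.09281 V)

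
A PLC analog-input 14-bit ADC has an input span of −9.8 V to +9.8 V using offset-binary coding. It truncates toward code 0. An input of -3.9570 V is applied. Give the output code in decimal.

code 4884

Full-scale span = 19.6 V; LSB = 19.6/2^14 = 1.196 mV.
(-3.9570 − (−9.8)) / 0.00119629 = 4884.271 LSBs.
⌊·⌋(4884.271) = 4884.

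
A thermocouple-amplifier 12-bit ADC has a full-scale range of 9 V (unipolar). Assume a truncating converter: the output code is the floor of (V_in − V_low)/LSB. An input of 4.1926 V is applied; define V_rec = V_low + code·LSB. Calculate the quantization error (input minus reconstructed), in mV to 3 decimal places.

LSB = 9/2^12 = 2.197 mV.
(V_in − V_low)/LSB = (4.1926 − 0)/0.00219727 = 1908.0988 → code 1908 (floor).
V_rec = 0 + 1908·0.00219727 = 4.1923828 V.
V_in − V_rec = 0.000217187 V = 0.217 mV.

0.217 mV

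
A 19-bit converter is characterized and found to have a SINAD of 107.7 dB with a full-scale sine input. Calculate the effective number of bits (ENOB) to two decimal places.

ENOB = (SINAD − 1.76) / 6.02 = (107.7 − 1.76)/6.02 = 17.598.

17.60 bits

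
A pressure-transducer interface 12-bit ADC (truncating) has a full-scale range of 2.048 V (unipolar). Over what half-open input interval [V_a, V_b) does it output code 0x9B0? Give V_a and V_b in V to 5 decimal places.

LSB = 2.048/2^12 = 0.500 mV.
Code 0x9B0 = 2480 decimal.
V_a = V_low + 2480·LSB = 1.24 V; V_b = V_low + 2481·LSB = 1.2405 V.

[1.24000 V, 1.24050 V)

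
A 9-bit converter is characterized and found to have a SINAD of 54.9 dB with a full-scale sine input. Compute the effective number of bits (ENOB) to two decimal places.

ENOB = (SINAD − 1.76) / 6.02 = (54.9 − 1.76)/6.02 = 8.827.

8.83 bits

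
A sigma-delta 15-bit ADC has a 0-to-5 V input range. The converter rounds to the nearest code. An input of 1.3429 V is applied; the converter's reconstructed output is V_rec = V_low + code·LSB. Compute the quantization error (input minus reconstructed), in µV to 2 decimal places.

LSB = 5/2^15 = 152.59 µV.
(1.3429 − 0)/0.000152588 = 8800.8294; round gives code 8801.
V_rec = 0 + 8801·0.000152588 = 1.342926 V.
Difference: -2.60254e-05 V → -26.03 µV.

-26.03 µV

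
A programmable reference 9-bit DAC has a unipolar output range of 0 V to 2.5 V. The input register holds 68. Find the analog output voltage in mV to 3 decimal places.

332.031 mV

LSB = 2.5 V / 2^9 = 4.883 mV.
V_out = 0 + 68 × 0.00488281 V = 0.332031 V.
= 332.031 mV.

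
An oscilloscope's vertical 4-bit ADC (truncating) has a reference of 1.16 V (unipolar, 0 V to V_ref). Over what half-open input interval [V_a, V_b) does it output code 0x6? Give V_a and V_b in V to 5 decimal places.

LSB = 1.16/2^4 = 72.500 mV.
Code 0x6 = 6 decimal.
V_a = V_low + 6·LSB = 0.435 V; V_b = V_low + 7·LSB = 0.5075 V.

[0.43500 V, 0.50750 V)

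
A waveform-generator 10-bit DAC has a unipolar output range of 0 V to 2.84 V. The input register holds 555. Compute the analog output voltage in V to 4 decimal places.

1.5393 V

LSB = 2.84 V / 2^10 = 2.773 mV.
V_out = 0 + 555 × 0.00277344 V = 1.53926 V.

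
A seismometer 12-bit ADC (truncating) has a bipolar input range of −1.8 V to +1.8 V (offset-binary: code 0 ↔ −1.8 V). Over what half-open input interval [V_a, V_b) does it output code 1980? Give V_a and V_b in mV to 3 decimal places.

[-59.766 mV, -58.887 mV)

LSB = 3.6/2^12 = 0.879 mV.
V_a = V_low + 1980·LSB = -0.0597656 V; V_b = V_low + 1981·LSB = -0.0588867 V.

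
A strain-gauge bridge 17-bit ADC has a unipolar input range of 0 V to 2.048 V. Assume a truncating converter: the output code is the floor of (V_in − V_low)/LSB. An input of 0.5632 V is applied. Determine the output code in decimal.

LSB = 2.048 V / 131072 = 15.62 µV.
(V_in − V_low)/LSB = (0.5632 − 0) / 1.5625e-05 = 36044.800.
⌊·⌋(36044.800) = 36044.

code 36044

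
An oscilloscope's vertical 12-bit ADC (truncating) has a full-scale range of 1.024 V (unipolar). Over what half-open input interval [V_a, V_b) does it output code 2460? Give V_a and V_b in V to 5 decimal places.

[0.61500 V, 0.61525 V)

LSB = 1.024/2^12 = 250.00 µV.
V_a = V_low + 2460·LSB = 0.615 V; V_b = V_low + 2461·LSB = 0.61525 V.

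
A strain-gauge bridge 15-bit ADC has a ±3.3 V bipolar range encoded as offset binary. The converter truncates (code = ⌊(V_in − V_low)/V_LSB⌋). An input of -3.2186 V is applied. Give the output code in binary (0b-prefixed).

Full-scale span = 6.6 V; LSB = 6.6/2^15 = 201.42 µV.
(-3.2186 − (−3.3)) / 0.000201416 = 404.139 LSBs.
Floor → code 404.
In binary (0b-prefixed): 0b110010100.

code 0b110010100 (decimal 404)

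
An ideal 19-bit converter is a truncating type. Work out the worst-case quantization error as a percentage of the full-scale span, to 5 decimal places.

0.00019 %

Truncating → worst-case error = 1 LSB = V_FS/2^19, so 100/524288 = 0.000190735 % of full scale.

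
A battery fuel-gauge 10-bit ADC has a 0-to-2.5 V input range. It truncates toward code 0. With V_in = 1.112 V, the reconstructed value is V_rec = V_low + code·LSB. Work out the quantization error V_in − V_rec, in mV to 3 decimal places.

One LSB is 2.5 V / 1024 = 2.441 mV.
(V_in − V_low)/LSB = (1.112 − 0)/0.00244141 = 455.4752 → code 455 (floor).
Code 455 maps back to 0 + 455×0.00244141 V = 1.1108398 V.
Error = 1.112 − 1.1108398 = 0.00116016 V = 1.160 mV.

1.160 mV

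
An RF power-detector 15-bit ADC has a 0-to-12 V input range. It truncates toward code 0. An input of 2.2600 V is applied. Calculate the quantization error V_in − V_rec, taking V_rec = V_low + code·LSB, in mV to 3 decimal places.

LSB = 12/2^15 = 366.21 µV.
(2.2600 − 0)/0.000366211 = 6171.3067; ⌊·⌋ gives code 6171.
Reconstructed: 2.2598877 V.
Difference: 0.000112305 V → 0.112 mV.

0.112 mV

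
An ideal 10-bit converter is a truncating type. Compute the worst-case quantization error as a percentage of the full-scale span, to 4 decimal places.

Truncating → worst-case error = 1 LSB = V_FS/2^10, so 100/1024 = 0.0976562 % of full scale.

0.0977 %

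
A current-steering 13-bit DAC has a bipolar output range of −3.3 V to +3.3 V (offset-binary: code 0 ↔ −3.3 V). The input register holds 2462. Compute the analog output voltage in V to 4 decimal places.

LSB = 6.6 V / 2^13 = 0.806 mV.
V_out = (−3.3) + 2462 × 0.000805664 V = -1.31646 V.

-1.3165 V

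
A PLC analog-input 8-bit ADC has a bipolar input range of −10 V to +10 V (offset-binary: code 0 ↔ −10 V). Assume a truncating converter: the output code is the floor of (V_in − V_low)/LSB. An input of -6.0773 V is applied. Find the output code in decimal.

code 50

LSB = 20 V / 256 = 78.125 mV.
(-6.0773 − (−10)) / 0.078125 = 50.211 LSBs.
So the output code is 50.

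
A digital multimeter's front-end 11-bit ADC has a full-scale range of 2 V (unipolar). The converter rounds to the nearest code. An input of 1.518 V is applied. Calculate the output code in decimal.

code 1554

LSB = 2 V / 2048 = 0.977 mV.
(1.518 − 0) / 0.000976562 = 1554.432 LSBs.
round(1554.432) = 1554.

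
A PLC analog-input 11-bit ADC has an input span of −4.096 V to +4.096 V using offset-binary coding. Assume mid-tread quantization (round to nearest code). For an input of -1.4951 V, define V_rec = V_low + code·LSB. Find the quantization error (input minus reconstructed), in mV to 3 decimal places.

LSB = 8.192/2^11 = 4.000 mV.
Scaled input = 650.2250 LSBs, so code = 650.
Reconstructed: -1.496 V.
V_in − V_rec = 0.0009 V = 0.900 mV.

0.900 mV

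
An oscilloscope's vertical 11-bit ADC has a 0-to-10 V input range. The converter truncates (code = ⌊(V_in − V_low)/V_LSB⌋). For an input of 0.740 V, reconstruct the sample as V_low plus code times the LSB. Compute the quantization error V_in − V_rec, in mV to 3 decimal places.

2.695 mV

LSB = 10/2^11 = 4.883 mV.
Scaled input = 151.5520 LSBs, so code = 151.
V_rec = 0 + 151·0.00488281 = 0.73730469 V.
V_in − V_rec = 0.00269531 V = 2.695 mV.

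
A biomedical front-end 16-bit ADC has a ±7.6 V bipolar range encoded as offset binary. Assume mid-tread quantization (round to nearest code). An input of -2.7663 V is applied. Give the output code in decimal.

code 20841

With 65536 levels over 15.2 V, one step is 231.93 µV.
Input sits at 20840.879 steps above V_low.
So the output code is 20841.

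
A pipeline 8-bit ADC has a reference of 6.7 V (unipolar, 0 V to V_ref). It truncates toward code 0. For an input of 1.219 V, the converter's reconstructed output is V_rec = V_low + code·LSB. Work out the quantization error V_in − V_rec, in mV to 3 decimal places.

One LSB is 6.7 V / 256 = 26.172 mV.
(1.219 − 0)/0.0261719 = 46.5767; ⌊·⌋ gives code 46.
Reconstructed: 1.2039062 V.
Error = 1.219 − 1.2039062 = 0.0150937 V = 15.094 mV.

15.094 mV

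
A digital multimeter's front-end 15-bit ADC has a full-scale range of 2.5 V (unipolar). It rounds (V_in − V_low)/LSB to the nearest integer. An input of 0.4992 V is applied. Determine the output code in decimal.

Full-scale span = 2.5 V; LSB = 2.5/2^15 = 76.29 µV.
(0.4992 − 0) / 7.62939e-05 = 6543.114 LSBs.
Round → code 6543.

code 6543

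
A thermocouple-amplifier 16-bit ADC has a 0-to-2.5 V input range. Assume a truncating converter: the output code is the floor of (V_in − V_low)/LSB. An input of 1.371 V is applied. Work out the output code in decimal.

Full-scale span = 2.5 V; LSB = 2.5/2^16 = 38.15 µV.
(1.371 − 0) / 3.8147e-05 = 35939.942 LSBs.
⌊·⌋(35939.942) = 35939.

code 35939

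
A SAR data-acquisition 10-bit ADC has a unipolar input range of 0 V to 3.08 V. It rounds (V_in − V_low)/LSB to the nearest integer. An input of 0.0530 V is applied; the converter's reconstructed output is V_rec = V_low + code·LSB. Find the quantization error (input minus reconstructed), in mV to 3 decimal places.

LSB = 3.08/2^10 = 3.008 mV.
(V_in − V_low)/LSB = (0.0530 − 0)/0.00300781 = 17.6208 → code 18 (round).
Reconstructed: 0.054140625 V.
Error = 0.0530 − 0.054140625 = -0.00114062 V = -1.141 mV.

-1.141 mV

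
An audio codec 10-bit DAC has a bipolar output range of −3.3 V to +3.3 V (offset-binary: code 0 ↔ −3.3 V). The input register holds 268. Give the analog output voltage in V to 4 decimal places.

LSB = 6.6 V / 2^10 = 6.445 mV.
V_out = (−3.3) + 268 × 0.00644531 V = -1.57266 V.

-1.5727 V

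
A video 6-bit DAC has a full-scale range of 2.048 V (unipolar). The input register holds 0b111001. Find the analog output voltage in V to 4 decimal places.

LSB = 2.048 V / 2^6 = 32.000 mV.
Code 0b111001 = 57 decimal.
V_out = 0 + 57 × 0.032 V = 1.824 V.

1.8240 V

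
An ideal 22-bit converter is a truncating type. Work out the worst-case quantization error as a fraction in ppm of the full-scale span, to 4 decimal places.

0.2384 ppm

Truncating → worst-case error = 1 LSB = V_FS/2^22, so 1e+06/4194304 = 0.238419 ppm of full scale.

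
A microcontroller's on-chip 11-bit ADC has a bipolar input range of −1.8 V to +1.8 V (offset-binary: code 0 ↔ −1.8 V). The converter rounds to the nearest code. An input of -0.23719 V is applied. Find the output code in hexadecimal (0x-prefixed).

With 2048 levels over 3.6 V, one step is 1.758 mV.
Input sits at 889.065 steps above V_low.
round(889.065) = 889.
In hexadecimal (0x-prefixed): 0x379.

code 0x379 (decimal 889)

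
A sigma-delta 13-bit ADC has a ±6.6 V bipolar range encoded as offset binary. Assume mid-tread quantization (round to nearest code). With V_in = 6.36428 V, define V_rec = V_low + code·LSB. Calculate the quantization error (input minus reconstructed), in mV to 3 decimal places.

One LSB is 13.2 V / 8192 = 1.611 mV.
(6.36428 − (−6.6))/0.00161133 = 8045.7107; round gives code 8046.
V_rec = (−6.6) + 8046·0.00161133 = 6.3647461 V.
Error = 6.36428 − 6.3647461 = -0.000466094 V = -0.466 mV.

-0.466 mV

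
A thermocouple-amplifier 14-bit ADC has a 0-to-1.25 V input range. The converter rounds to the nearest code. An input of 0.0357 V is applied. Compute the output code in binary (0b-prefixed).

With 16384 levels over 1.25 V, one step is 76.29 µV.
(V_in − V_low)/LSB = (0.0357 − 0) / 7.62939e-05 = 467.927.
Round → code 468.
In binary (0b-prefixed): 0b111010100.

code 0b111010100 (decimal 468)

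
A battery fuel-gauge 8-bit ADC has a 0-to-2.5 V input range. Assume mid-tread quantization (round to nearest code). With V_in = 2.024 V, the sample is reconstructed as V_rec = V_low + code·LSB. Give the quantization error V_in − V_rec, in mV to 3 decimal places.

2.516 mV

LSB = 2.5/2^8 = 9.766 mV.
(2.024 − 0)/0.00976562 = 207.2576; round gives code 207.
Code 207 maps back to 0 + 207×0.00976562 V = 2.0214844 V.
Error = 2.024 − 2.0214844 = 0.00251563 V = 2.516 mV.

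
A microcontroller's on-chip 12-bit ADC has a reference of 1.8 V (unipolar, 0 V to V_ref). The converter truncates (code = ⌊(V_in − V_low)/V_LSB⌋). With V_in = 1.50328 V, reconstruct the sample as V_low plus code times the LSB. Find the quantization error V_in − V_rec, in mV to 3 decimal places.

Step size: 1.8 V ÷ 2^12 = 439.45 µV.
Scaled input = 3420.7972 LSBs, so code = 3420.
Reconstructed: 1.5029297 V.
V_in − V_rec = 0.000350312 V = 0.350 mV.

0.350 mV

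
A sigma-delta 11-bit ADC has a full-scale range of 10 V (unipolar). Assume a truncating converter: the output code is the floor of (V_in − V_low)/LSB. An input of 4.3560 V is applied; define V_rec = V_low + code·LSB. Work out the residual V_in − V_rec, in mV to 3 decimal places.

Step size: 10 V ÷ 2^11 = 4.883 mV.
Scaled input = 892.1088 LSBs, so code = 892.
V_rec = 0 + 892·0.00488281 = 4.3554688 V.
V_in − V_rec = 0.00053125 V = 0.531 mV.

0.531 mV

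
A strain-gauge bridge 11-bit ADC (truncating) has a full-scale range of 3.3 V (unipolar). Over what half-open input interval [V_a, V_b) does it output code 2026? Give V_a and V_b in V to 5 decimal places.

[3.26455 V, 3.26616 V)

LSB = 3.3/2^11 = 1.611 mV.
V_a = V_low + 2026·LSB = 3.26455 V; V_b = V_low + 2027·LSB = 3.26616 V.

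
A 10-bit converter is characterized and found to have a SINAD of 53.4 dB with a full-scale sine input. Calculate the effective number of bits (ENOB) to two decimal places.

ENOB = (SINAD − 1.76) / 6.02 = (53.4 − 1.76)/6.02 = 8.578.

8.58 bits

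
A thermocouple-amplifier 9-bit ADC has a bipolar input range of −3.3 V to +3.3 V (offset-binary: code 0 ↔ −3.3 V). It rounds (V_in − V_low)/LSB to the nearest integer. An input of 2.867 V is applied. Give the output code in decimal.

code 478

LSB = 6.6 V / 512 = 12.891 mV.
Input sits at 478.410 steps above V_low.
So the output code is 478.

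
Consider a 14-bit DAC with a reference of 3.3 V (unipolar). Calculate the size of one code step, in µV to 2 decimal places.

201.42 µV

Full-scale span = 3.3 V.
LSB = 3.3 / 2^14 = 3.3 / 16384 = 0.000201416 V = 201.42 µV.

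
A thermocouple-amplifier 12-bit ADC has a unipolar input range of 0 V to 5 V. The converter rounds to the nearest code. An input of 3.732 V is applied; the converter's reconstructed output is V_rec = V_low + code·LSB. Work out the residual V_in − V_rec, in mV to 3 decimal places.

0.311 mV

Step size: 5 V ÷ 2^12 = 1.221 mV.
Scaled input = 3057.2544 LSBs, so code = 3057.
Code 3057 maps back to 0 + 3057×0.0012207 V = 3.7316895 V.
Difference: 0.000310547 V → 0.311 mV.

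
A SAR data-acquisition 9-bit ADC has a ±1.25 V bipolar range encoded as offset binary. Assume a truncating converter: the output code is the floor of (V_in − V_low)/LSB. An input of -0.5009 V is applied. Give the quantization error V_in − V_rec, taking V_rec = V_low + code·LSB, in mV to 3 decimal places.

2.030 mV

One LSB is 2.5 V / 512 = 4.883 mV.
Scaled input = 153.4157 LSBs, so code = 153.
Code 153 maps back to (−1.25) + 153×0.00488281 V = -0.50292969 V.
Difference: 0.00202969 V → 2.030 mV.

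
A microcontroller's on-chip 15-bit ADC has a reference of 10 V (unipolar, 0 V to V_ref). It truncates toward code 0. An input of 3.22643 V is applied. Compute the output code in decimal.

code 10572

LSB = 10 V / 32768 = 305.18 µV.
(3.22643 − 0) / 0.000305176 = 10572.366 LSBs.
So the output code is 10572.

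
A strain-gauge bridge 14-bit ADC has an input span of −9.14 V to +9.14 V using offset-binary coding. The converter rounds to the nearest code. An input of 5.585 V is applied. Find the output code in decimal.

LSB = 18.28 V / 16384 = 1.116 mV.
(V_in − V_low)/LSB = (5.585 − (−9.14)) / 0.00111572 = 13197.724.
round(13197.724) = 13198.

code 13198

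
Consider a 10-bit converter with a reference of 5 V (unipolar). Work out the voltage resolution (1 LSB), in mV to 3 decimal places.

4.883 mV

Full-scale span = 5 V.
LSB = 5 / 2^10 = 5 / 1024 = 0.00488281 V = 4.883 mV.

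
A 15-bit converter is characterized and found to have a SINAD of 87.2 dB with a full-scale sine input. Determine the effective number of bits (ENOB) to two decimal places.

ENOB = (SINAD − 1.76) / 6.02 = (87.2 − 1.76)/6.02 = 14.193.

14.19 bits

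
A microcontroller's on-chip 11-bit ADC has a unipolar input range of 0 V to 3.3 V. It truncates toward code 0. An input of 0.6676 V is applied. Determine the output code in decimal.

code 414

Full-scale span = 3.3 V; LSB = 3.3/2^11 = 1.611 mV.
(0.6676 − 0) / 0.00161133 = 414.317 LSBs.
So the output code is 414.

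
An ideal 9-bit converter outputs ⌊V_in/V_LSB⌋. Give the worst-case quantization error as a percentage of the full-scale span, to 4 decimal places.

0.1953 %

Truncating → worst-case error = 1 LSB = V_FS/2^9, so 100/512 = 0.195312 % of full scale.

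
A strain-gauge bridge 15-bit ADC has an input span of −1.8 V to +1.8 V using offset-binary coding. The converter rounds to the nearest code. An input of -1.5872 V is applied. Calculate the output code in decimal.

Full-scale span = 3.6 V; LSB = 3.6/2^15 = 109.86 µV.
Input sits at 1936.953 steps above V_low.
Round → code 1937.

code 1937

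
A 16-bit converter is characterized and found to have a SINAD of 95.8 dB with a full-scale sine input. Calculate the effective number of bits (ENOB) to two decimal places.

15.62 bits

ENOB = (SINAD − 1.76) / 6.02 = (95.8 − 1.76)/6.02 = 15.621.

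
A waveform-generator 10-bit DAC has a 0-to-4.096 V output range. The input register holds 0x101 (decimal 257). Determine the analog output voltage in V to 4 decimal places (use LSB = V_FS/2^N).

LSB = 4.096 V / 2^10 = 4.000 mV.
Code 0x101 = 257 decimal.
V_out = 0 + 257 × 0.004 V = 1.028 V.

1.0280 V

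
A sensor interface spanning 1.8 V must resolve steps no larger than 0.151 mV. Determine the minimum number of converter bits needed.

14 bits

Number of steps required ≥ 1.8 V / 0.151 mV = 11920.53.
Need 2^N ≥ 11920.53; 2^13 = 8192, 2^14 = 16384.
Minimum N = 14.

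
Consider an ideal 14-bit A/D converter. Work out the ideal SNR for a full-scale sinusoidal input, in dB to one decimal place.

SNR ≈ 6.02·N + 1.76 dB = 6.02·14 + 1.76 = 86.04 dB.

86.0 dB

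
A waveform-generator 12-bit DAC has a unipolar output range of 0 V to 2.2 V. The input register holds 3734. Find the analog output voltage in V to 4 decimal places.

2.0056 V

LSB = 2.2 V / 2^12 = 0.537 mV.
V_out = 0 + 3734 × 0.000537109 V = 2.00557 V.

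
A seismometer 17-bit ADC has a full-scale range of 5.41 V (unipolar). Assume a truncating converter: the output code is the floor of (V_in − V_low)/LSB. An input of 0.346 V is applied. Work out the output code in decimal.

LSB = 5.41 V / 131072 = 41.28 µV.
(V_in − V_low)/LSB = (0.346 − 0) / 4.1275e-05 = 8382.793.
Floor → code 8382.

code 8382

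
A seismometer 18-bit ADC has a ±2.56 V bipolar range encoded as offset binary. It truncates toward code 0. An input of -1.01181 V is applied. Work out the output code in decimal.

LSB = 5.12 V / 262144 = 19.53 µV.
(-1.01181 − (−2.56)) / 1.95313e-05 = 79267.328 LSBs.
So the output code is 79267.

code 79267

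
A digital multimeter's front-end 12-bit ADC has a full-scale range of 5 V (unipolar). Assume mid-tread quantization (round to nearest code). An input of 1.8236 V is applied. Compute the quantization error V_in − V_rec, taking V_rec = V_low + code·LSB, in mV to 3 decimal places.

Step size: 5 V ÷ 2^12 = 1.221 mV.
Scaled input = 1493.8931 LSBs, so code = 1494.
Reconstructed: 1.8237305 V.
V_in − V_rec = -0.000130469 V = -0.130 mV.

-0.130 mV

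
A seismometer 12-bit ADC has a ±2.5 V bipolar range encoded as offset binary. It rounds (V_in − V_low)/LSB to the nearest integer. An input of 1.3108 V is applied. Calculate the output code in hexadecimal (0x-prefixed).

With 4096 levels over 5 V, one step is 1.221 mV.
(1.3108 − (−2.5)) / 0.0012207 = 3121.807 LSBs.
round(3121.807) = 3122.
In hexadecimal (0x-prefixed): 0xC32.

code 0xC32 (decimal 3122)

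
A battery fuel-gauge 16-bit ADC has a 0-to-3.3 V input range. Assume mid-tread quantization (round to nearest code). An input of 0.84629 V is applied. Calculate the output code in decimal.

code 16807

LSB = 3.3 V / 65536 = 50.35 µV.
(V_in − V_low)/LSB = (0.84629 − 0) / 5.0354e-05 = 16806.806.
Round → code 16807.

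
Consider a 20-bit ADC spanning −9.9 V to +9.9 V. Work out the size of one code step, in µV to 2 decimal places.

18.88 µV

Full-scale span = 19.8 V.
LSB = 19.8 / 2^20 = 19.8 / 1048576 = 1.88828e-05 V = 18.88 µV.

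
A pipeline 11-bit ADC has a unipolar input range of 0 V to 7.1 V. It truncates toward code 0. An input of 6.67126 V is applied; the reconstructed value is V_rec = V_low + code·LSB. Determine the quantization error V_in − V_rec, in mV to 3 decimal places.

1.143 mV

One LSB is 7.1 V / 2048 = 3.467 mV.
Scaled input = 1924.3296 LSBs, so code = 1924.
V_rec = 0 + 1924·0.0034668 = 6.6701172 V.
Error = 6.67126 − 6.6701172 = 0.00114281 V = 1.143 mV.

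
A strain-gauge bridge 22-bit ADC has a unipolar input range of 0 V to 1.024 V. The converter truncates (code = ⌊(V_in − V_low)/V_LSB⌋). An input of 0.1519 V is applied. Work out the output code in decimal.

Full-scale span = 1.024 V; LSB = 1.024/2^22 = 0.24 µV.
Input sits at 622182.400 steps above V_low.
⌊·⌋(622182.400) = 622182.

code 622182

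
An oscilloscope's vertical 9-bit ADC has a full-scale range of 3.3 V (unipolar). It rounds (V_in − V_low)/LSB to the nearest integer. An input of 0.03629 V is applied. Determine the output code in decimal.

code 6

Full-scale span = 3.3 V; LSB = 3.3/2^9 = 6.445 mV.
(V_in − V_low)/LSB = (0.03629 − 0) / 0.00644531 = 5.630.
So the output code is 6.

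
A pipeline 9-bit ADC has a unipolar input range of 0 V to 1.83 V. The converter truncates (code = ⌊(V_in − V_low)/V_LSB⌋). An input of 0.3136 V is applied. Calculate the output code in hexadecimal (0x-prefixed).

code 0x57 (decimal 87)

Full-scale span = 1.83 V; LSB = 1.83/2^9 = 3.574 mV.
(0.3136 − 0) / 0.00357422 = 87.739 LSBs.
Floor → code 87.
In hexadecimal (0x-prefixed): 0x57.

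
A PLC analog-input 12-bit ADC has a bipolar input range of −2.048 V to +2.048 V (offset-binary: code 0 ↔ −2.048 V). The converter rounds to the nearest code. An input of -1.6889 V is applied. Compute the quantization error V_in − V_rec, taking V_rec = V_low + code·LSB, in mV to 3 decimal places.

LSB = 4.096/2^12 = 1.000 mV.
Scaled input = 359.1000 LSBs, so code = 359.
V_rec = (−2.048) + 359·0.001 = -1.689 V.
Error = -1.6889 − (−1.689) = 0.0001 V = 0.100 mV.

0.100 mV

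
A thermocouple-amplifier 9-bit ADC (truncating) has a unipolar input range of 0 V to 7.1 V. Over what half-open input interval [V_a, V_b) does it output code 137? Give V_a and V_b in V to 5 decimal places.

LSB = 7.1/2^9 = 13.867 mV.
V_a = V_low + 137·LSB = 1.8998 V; V_b = V_low + 138·LSB = 1.91367 V.

[1.89980 V, 1.91367 V)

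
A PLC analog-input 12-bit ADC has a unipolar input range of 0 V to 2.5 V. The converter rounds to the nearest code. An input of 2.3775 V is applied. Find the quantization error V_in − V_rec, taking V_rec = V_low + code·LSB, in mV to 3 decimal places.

0.181 mV

LSB = 2.5/2^12 = 0.610 mV.
Scaled input = 3895.2960 LSBs, so code = 3895.
V_rec = 0 + 3895·0.000610352 = 2.3773193 V.
Error = 2.3775 − 2.3773193 = 0.000180664 V = 0.181 mV.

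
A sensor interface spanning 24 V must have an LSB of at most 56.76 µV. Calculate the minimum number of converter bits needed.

19 bits

Number of steps required ≥ 24 V / 56.76 µV = 422832.98.
Need 2^N ≥ 422832.98; 2^18 = 262144, 2^19 = 524288.
Minimum N = 19.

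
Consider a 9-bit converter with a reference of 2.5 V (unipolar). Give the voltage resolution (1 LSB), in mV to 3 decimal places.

4.883 mV

Full-scale span = 2.5 V.
LSB = 2.5 / 2^9 = 2.5 / 512 = 0.00488281 V = 4.883 mV.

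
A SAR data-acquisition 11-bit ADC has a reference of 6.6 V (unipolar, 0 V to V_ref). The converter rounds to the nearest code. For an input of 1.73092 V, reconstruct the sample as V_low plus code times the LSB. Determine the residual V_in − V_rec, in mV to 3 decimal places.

One LSB is 6.6 V / 2048 = 3.223 mV.
Scaled input = 537.1097 LSBs, so code = 537.
Reconstructed: 1.7305664 V.
Difference: 0.000353594 V → 0.354 mV.

0.354 mV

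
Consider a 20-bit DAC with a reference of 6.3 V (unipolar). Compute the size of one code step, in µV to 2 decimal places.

Full-scale span = 6.3 V.
LSB = 6.3 / 2^20 = 6.3 / 1048576 = 6.00815e-06 V = 6.01 µV.

6.01 µV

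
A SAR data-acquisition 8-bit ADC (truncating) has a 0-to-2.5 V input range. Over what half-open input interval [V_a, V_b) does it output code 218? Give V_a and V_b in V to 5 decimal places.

[2.12891 V, 2.13867 V)

LSB = 2.5/2^8 = 9.766 mV.
V_a = V_low + 218·LSB = 2.12891 V; V_b = V_low + 219·LSB = 2.13867 V.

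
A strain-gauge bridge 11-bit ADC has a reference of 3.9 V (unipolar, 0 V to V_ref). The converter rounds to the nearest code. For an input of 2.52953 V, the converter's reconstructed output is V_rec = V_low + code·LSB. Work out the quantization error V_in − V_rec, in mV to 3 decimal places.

LSB = 3.9/2^11 = 1.904 mV.
Scaled input = 1328.3275 LSBs, so code = 1328.
V_rec = 0 + 1328·0.0019043 = 2.5289062 V.
Error = 2.52953 − 2.5289062 = 0.00062375 V = 0.624 mV.

0.624 mV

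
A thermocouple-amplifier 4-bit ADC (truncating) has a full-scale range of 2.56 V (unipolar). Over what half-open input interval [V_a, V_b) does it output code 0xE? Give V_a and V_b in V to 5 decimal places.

LSB = 2.56/2^4 = 160.000 mV.
Code 0xE = 14 decimal.
V_a = V_low + 14·LSB = 2.24 V; V_b = V_low + 15·LSB = 2.4 V.

[2.24000 V, 2.40000 V)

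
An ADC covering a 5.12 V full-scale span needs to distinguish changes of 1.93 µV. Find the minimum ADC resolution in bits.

Number of steps required ≥ 5.12 V / 1.93 µV = 2652849.74.
Need 2^N ≥ 2652849.74; 2^21 = 2097152, 2^22 = 4194304.
Minimum N = 22.

22 bits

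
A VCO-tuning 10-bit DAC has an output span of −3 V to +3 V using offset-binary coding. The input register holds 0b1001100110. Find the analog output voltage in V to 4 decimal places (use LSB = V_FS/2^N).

0.5977 V

LSB = 6 V / 2^10 = 5.859 mV.
Code 0b1001100110 = 614 decimal.
V_out = (−3) + 614 × 0.00585938 V = 0.597656 V.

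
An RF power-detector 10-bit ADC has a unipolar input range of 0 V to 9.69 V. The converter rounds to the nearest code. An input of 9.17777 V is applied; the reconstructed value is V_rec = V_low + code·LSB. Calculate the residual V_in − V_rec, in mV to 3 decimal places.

-1.234 mV

LSB = 9.69/2^10 = 9.463 mV.
Scaled input = 969.8696 LSBs, so code = 970.
Code 970 maps back to 0 + 970×0.00946289 V = 9.1790039 V.
V_in − V_rec = -0.00123391 V = -1.234 mV.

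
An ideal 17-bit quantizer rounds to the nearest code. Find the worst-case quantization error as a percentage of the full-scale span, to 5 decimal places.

0.00038 %

Rounding → worst-case error = ½ LSB = V_FS/2^18, so 100/262144 = 0.00038147 % of full scale.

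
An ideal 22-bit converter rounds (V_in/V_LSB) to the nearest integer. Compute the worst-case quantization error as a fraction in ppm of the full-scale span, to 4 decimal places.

0.1192 ppm

Rounding → worst-case error = ½ LSB = V_FS/2^23, so 1e+06/8388608 = 0.119209 ppm of full scale.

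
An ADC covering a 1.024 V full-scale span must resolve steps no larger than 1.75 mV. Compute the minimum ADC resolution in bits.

Number of steps required ≥ 1.024 V / 1.75 mV = 585.14.
Need 2^N ≥ 585.14; 2^9 = 512, 2^10 = 1024.
Minimum N = 10.

10 bits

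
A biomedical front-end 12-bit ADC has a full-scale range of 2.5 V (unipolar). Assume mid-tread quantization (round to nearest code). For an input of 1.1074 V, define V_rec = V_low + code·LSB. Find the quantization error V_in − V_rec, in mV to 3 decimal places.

LSB = 2.5/2^12 = 0.610 mV.
Scaled input = 1814.3642 LSBs, so code = 1814.
V_rec = 0 + 1814·0.000610352 = 1.1071777 V.
Difference: 0.000222266 V → 0.222 mV.

0.222 mV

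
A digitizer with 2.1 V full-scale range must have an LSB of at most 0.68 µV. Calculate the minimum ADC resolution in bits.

22 bits

Number of steps required ≥ 2.1 V / 0.68 µV = 3088235.29.
Need 2^N ≥ 3088235.29; 2^21 = 2097152, 2^22 = 4194304.
Minimum N = 22.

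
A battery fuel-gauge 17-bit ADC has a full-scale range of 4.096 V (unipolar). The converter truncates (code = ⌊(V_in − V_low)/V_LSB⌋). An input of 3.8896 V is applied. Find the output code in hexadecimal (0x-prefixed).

With 131072 levels over 4.096 V, one step is 31.25 µV.
(V_in − V_low)/LSB = (3.8896 − 0) / 3.125e-05 = 124467.200.
Floor → code 124467.
In hexadecimal (0x-prefixed): 0x1E633.

code 0x1E633 (decimal 124467)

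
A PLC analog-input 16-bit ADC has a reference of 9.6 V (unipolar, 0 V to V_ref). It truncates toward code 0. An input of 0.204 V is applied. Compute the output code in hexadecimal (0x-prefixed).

Full-scale span = 9.6 V; LSB = 9.6/2^16 = 146.48 µV.
(V_in − V_low)/LSB = (0.204 − 0) / 0.000146484 = 1392.640.
⌊·⌋(1392.640) = 1392.
In hexadecimal (0x-prefixed): 0x570.

code 0x570 (decimal 1392)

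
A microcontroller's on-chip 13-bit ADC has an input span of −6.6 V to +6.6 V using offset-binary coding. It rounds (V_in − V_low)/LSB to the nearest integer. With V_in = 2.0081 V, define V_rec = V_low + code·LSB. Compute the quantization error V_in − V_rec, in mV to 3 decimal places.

0.385 mV

One LSB is 13.2 V / 8192 = 1.611 mV.
(V_in − V_low)/LSB = (2.0081 − (−6.6))/0.00161133 = 5342.2390 → code 5342 (round).
Code 5342 maps back to (−6.6) + 5342×0.00161133 V = 2.0077148 V.
Difference: 0.000385156 V → 0.385 mV.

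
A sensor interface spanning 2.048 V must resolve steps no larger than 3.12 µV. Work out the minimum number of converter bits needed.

Number of steps required ≥ 2.048 V / 3.12 µV = 656410.26.
Need 2^N ≥ 656410.26; 2^19 = 524288, 2^20 = 1048576.
Minimum N = 20.

20 bits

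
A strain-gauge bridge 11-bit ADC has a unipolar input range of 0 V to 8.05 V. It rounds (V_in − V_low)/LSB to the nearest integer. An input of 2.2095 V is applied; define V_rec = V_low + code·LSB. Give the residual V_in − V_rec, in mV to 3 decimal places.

One LSB is 8.05 V / 2048 = 3.931 mV.
(V_in − V_low)/LSB = (2.2095 − 0)/0.00393066 = 562.1188 → code 562 (round).
V_rec = 0 + 562·0.00393066 = 2.2090332 V.
Difference: 0.000466797 V → 0.467 mV.

0.467 mV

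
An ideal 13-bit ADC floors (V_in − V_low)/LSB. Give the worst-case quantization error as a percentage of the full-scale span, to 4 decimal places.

Truncating → worst-case error = 1 LSB = V_FS/2^13, so 100/8192 = 0.012207 % of full scale.

0.0122 %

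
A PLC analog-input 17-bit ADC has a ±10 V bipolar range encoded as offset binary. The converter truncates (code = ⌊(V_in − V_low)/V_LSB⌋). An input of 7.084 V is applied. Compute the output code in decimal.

Full-scale span = 20 V; LSB = 20/2^17 = 152.59 µV.
(V_in − V_low)/LSB = (7.084 − (−10)) / 0.000152588 = 111961.702.
⌊·⌋(111961.702) = 111961.

code 111961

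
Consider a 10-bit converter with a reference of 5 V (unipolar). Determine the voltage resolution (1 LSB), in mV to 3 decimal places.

Full-scale span = 5 V.
LSB = 5 / 2^10 = 5 / 1024 = 0.00488281 V = 4.883 mV.

4.883 mV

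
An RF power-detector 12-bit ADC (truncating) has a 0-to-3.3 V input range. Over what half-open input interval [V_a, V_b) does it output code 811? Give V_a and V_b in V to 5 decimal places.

LSB = 3.3/2^12 = 0.806 mV.
V_a = V_low + 811·LSB = 0.653394 V; V_b = V_low + 812·LSB = 0.654199 V.

[0.65339 V, 0.65420 V)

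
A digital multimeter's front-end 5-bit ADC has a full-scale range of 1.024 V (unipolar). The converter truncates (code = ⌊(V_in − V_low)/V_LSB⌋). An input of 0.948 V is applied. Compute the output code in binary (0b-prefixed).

code 0b11101 (decimal 29)

With 32 levels over 1.024 V, one step is 32.000 mV.
Input sits at 29.625 steps above V_low.
Floor → code 29.
In binary (0b-prefixed): 0b11101.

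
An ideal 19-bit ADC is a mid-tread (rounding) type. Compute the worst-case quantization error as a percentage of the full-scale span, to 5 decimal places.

0.00010 %

Rounding → worst-case error = ½ LSB = V_FS/2^20, so 100/1048576 = 9.53674e-05 % of full scale.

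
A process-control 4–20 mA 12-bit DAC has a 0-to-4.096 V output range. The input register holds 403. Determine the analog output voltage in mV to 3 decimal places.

403.000 mV

LSB = 4.096 V / 2^12 = 1.000 mV.
V_out = 0 + 403 × 0.001 V = 0.403 V.
= 403.000 mV.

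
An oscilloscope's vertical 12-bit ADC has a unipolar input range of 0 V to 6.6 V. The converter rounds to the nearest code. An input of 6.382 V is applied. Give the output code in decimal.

LSB = 6.6 V / 4096 = 1.611 mV.
(V_in − V_low)/LSB = (6.382 − 0) / 0.00161133 = 3960.708.
So the output code is 3961.

code 3961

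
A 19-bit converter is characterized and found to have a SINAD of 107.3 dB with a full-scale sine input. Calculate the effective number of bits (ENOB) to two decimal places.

ENOB = (SINAD − 1.76) / 6.02 = (107.3 − 1.76)/6.02 = 17.532.

17.53 bits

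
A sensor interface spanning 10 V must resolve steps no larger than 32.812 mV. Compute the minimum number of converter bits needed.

Number of steps required ≥ 10 V / 32.812 mV = 304.77.
Need 2^N ≥ 304.77; 2^8 = 256, 2^9 = 512.
Minimum N = 9.

9 bits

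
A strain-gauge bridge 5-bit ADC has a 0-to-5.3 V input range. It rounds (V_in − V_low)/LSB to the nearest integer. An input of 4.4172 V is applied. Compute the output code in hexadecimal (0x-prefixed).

Full-scale span = 5.3 V; LSB = 5.3/2^5 = 165.625 mV.
(V_in − V_low)/LSB = (4.4172 − 0) / 0.165625 = 26.670.
So the output code is 27.
In hexadecimal (0x-prefixed): 0x1B.

code 0x1B (decimal 27)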